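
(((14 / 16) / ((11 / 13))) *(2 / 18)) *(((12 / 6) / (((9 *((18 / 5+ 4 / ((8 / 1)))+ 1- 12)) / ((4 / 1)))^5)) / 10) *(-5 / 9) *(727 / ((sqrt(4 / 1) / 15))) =2117024000000 / 27429282676748997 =0.00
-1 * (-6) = 6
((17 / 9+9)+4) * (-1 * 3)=-134 / 3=-44.67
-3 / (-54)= 1 / 18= 0.06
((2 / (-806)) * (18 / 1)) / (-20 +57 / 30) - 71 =-5178773 / 72943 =-71.00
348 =348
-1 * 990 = -990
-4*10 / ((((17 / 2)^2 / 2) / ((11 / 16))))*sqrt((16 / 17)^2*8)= -2.03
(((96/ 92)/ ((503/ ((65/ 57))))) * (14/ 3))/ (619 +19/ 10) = 10400/ 584917071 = 0.00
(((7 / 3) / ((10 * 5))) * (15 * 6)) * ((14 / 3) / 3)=98 / 15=6.53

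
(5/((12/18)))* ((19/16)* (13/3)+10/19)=25865/608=42.54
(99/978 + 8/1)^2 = 6974881/106276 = 65.63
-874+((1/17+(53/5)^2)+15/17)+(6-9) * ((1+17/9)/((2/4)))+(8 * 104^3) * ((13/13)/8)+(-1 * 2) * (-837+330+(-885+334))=1435907509/1275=1126201.97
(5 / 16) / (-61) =-5 / 976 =-0.01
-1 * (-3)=3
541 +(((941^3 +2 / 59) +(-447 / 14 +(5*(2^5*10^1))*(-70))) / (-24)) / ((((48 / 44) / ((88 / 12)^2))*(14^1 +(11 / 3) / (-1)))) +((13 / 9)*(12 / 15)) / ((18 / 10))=-2747820826951489 / 16592688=-165604320.83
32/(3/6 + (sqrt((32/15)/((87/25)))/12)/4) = 300672/4693- 576 * sqrt(290)/4693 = 61.98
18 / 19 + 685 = 685.95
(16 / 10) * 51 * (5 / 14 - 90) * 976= -49975104 / 7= -7139300.57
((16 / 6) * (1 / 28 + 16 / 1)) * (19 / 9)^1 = 17062 / 189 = 90.28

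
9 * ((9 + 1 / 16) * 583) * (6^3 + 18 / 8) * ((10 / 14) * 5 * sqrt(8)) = 16604787375 * sqrt(2) / 224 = 104833551.37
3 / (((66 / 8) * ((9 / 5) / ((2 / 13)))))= 40 / 1287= 0.03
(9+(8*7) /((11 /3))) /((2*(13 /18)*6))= 801 /286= 2.80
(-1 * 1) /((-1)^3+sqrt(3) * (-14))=-1 /587+14 * sqrt(3) /587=0.04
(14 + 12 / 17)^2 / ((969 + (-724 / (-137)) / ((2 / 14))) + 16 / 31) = 0.21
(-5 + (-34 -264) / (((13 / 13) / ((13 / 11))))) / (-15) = 3929 / 165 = 23.81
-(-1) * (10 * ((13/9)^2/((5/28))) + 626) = 742.84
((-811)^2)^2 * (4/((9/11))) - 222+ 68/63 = 133239849449110/63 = 2114918245223.97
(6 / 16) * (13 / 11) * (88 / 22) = 39 / 22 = 1.77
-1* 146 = -146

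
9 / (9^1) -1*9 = -8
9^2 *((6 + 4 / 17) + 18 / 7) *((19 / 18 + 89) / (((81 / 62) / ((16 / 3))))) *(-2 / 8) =-210652192 / 3213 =-65562.46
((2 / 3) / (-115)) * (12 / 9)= -8 / 1035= -0.01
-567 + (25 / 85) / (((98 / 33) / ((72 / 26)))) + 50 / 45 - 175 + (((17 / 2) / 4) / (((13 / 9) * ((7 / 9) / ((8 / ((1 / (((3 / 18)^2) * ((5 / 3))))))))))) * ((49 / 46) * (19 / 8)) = -105996233069 / 143462592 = -738.84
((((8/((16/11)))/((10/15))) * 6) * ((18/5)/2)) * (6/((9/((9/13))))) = 2673/65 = 41.12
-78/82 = -39/41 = -0.95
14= 14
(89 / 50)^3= 704969 / 125000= 5.64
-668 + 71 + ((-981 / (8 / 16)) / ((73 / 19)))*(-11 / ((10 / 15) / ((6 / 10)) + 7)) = 95.54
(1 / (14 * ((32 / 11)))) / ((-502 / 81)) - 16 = -3599227 / 224896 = -16.00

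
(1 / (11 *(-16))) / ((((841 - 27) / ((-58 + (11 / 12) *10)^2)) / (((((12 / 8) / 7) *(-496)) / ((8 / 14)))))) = 2661319 / 859584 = 3.10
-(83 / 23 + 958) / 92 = -22117 / 2116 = -10.45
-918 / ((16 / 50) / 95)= -1090125 / 4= -272531.25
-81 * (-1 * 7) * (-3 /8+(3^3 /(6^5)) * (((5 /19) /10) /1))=-212.57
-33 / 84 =-11 / 28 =-0.39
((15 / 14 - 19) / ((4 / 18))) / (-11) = 2259 / 308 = 7.33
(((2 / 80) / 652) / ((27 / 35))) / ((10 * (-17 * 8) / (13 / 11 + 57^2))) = -31283 / 263355840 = -0.00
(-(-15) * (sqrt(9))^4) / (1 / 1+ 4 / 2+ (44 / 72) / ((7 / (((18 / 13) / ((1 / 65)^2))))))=8505 / 3596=2.37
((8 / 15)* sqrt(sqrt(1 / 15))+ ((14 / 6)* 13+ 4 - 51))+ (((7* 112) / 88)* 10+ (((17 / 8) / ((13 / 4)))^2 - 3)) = 8* 15^(3 / 4) / 225+ 1558253 / 22308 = 70.12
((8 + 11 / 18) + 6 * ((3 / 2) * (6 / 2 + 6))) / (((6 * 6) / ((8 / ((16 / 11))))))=17743 / 1296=13.69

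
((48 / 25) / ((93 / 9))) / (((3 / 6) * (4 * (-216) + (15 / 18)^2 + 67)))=-10368 / 22216925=-0.00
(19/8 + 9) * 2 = 91/4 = 22.75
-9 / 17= -0.53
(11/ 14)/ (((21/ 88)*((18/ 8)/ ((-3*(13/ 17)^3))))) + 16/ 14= -1777240/ 2166633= -0.82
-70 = -70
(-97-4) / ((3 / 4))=-404 / 3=-134.67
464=464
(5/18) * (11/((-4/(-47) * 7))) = 5.13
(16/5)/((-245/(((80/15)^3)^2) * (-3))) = 100.20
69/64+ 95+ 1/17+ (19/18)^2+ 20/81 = 954701/9792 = 97.50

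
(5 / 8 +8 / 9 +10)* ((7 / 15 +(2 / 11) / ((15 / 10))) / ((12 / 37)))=2975281 / 142560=20.87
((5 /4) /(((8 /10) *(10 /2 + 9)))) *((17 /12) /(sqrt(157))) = 0.01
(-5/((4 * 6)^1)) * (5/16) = -25/384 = -0.07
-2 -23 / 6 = -35 / 6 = -5.83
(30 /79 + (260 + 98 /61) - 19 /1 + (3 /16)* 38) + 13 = 10143467 /38552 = 263.11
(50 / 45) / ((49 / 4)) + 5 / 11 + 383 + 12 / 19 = 35409194 / 92169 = 384.18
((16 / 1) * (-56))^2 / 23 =802816 / 23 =34905.04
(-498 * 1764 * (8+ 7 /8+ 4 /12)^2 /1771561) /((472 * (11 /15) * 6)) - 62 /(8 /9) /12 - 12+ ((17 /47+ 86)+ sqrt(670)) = sqrt(670)+ 474004813334253 /6916854423424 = 94.41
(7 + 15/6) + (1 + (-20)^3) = -15979/2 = -7989.50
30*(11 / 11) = 30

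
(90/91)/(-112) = -0.01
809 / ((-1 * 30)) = -809 / 30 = -26.97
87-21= 66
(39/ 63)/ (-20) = -13/ 420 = -0.03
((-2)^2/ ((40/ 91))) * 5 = 91/ 2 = 45.50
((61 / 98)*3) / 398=183 / 39004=0.00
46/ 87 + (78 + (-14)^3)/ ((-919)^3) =35703203656/ 67525185633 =0.53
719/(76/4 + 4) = 719/23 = 31.26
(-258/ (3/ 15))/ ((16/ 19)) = -12255/ 8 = -1531.88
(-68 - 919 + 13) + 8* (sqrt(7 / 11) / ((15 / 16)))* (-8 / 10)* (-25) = -974 + 512* sqrt(77) / 33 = -837.86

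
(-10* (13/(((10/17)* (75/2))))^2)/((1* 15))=-97682/421875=-0.23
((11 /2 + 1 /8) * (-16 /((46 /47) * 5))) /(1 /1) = -423 /23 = -18.39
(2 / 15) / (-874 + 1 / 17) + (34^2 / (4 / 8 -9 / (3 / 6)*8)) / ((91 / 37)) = -19064796098 / 5820304035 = -3.28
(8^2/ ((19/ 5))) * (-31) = -9920/ 19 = -522.11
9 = 9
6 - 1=5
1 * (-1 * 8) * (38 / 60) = -76 / 15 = -5.07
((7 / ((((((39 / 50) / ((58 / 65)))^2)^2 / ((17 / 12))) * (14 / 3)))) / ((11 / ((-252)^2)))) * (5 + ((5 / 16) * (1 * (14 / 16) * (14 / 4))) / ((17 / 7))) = 1016959565343750 / 8973037931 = 113335.03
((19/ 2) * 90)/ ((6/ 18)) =2565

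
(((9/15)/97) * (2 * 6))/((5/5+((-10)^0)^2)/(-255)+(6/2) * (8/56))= 12852/72847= 0.18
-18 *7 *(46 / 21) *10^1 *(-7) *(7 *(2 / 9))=30053.33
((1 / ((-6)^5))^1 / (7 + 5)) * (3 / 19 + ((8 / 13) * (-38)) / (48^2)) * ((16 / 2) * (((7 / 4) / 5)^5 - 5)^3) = 0.00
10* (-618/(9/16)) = -32960/3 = -10986.67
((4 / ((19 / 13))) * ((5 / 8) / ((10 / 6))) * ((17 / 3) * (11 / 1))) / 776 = 2431 / 29488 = 0.08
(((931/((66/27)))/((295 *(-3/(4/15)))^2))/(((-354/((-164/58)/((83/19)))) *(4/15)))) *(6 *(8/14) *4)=6630848/2039182418625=0.00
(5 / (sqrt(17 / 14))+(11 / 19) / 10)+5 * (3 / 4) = 1447 / 380+5 * sqrt(238) / 17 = 8.35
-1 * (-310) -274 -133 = -97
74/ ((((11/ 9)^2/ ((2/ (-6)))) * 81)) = -74/ 363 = -0.20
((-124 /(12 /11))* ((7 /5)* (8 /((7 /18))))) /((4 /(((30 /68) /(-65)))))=6138 /1105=5.55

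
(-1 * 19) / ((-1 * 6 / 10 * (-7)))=-95 / 21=-4.52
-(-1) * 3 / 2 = 3 / 2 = 1.50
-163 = -163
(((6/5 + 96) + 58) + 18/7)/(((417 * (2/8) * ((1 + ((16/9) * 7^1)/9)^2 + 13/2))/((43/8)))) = 0.67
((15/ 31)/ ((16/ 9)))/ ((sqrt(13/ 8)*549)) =15*sqrt(26)/ 196664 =0.00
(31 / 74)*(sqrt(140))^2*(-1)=-2170 / 37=-58.65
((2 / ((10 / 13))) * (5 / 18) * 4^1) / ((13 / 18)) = 4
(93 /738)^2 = 961 /60516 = 0.02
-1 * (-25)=25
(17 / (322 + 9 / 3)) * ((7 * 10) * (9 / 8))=1071 / 260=4.12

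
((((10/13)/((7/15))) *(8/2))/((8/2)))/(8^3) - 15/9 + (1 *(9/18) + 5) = 3.84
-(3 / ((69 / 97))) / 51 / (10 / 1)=-97 / 11730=-0.01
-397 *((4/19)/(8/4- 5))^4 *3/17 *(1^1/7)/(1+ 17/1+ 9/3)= -0.00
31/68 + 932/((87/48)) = 1014915/1972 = 514.66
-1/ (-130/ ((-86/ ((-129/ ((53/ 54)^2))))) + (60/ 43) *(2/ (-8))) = 120787/ 24492795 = 0.00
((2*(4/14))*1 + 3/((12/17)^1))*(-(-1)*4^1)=135/7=19.29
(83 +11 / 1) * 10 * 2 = 1880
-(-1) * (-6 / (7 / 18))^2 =11664 / 49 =238.04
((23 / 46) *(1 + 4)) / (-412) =-5 / 824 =-0.01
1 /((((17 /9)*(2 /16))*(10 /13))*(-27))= -52 /255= -0.20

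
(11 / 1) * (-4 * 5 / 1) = -220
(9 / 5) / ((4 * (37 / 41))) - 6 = -5.50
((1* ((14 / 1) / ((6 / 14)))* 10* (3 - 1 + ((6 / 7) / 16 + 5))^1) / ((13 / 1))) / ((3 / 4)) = 27650 / 117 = 236.32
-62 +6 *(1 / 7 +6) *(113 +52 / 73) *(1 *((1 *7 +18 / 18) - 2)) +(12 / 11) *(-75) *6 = 138241526 / 5621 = 24593.76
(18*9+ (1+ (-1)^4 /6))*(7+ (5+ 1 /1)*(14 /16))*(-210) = -1678985 /4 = -419746.25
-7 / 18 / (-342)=0.00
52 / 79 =0.66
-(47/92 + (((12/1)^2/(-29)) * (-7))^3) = -94226857387/2243788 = -41994.55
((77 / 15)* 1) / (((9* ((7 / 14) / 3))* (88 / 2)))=7 / 90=0.08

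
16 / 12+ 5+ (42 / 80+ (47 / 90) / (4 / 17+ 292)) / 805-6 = 120212737 / 359931600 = 0.33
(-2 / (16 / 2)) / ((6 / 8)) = -1 / 3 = -0.33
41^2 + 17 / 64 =107601 / 64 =1681.27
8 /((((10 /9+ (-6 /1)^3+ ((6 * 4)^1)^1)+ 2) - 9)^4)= 52488 /10061336585521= 0.00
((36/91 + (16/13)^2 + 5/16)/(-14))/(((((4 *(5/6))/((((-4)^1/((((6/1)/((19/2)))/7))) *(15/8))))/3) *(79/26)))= 7194825/1840384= 3.91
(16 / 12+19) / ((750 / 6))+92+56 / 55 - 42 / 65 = 4962173 / 53625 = 92.53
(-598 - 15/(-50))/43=-139/10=-13.90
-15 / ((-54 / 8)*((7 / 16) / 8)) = 2560 / 63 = 40.63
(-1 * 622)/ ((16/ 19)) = -5909/ 8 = -738.62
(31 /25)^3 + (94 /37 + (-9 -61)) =-37897733 /578125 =-65.55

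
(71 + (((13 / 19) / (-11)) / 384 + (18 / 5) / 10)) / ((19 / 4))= 143176379 / 9530400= 15.02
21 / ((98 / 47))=141 / 14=10.07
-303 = -303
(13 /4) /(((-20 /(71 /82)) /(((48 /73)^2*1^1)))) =-66456 /1092445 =-0.06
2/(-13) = -2/13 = -0.15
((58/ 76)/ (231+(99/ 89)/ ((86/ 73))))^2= 12317226289/ 1137761404256961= 0.00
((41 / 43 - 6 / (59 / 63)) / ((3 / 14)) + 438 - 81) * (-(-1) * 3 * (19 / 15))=47945303 / 38055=1259.89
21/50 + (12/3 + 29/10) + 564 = 14283/25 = 571.32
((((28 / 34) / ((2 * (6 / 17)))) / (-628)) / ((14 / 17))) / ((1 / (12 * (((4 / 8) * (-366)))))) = 3111 / 628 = 4.95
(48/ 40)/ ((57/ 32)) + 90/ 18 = 539/ 95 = 5.67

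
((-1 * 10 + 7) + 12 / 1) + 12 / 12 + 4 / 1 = 14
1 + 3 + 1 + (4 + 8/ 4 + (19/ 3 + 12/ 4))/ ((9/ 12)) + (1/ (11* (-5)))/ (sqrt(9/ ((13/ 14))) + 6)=sqrt(182)/ 6270 + 239266/ 9405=25.44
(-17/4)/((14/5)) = -85/56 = -1.52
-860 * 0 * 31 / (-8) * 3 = 0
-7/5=-1.40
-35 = -35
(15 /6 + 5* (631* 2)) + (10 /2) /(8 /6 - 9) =290345 /46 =6311.85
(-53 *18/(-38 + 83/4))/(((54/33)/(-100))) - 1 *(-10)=-232510/69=-3369.71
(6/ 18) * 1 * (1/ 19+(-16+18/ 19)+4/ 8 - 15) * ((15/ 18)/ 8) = -295/ 288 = -1.02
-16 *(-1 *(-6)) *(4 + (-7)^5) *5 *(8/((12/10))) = 53769600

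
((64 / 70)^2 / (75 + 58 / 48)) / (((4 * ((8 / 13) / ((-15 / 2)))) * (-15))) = 4992 / 2240525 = 0.00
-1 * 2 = -2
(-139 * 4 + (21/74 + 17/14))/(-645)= 47872/55685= 0.86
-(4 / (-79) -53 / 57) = 4415 / 4503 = 0.98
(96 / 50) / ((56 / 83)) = 498 / 175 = 2.85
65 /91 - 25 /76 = 205 /532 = 0.39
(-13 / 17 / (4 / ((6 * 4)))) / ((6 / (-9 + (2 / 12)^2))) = 247 / 36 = 6.86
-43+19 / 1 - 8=-32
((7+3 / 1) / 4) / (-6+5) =-5 / 2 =-2.50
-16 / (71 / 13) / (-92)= 52 / 1633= 0.03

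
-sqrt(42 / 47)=-sqrt(1974) / 47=-0.95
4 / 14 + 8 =58 / 7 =8.29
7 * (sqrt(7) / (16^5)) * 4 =7 * sqrt(7) / 262144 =0.00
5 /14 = 0.36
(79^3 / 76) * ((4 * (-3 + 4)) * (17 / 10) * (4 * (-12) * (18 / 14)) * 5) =-1810439208 / 133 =-13612324.87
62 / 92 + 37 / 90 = 1123 / 1035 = 1.09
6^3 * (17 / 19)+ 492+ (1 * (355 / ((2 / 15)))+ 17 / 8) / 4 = 821663 / 608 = 1351.42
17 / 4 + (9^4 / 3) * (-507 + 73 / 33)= -48574541 / 44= -1103966.84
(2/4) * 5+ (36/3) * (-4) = -91/2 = -45.50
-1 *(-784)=784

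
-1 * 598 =-598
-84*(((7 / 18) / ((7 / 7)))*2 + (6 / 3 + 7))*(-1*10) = 24640 / 3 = 8213.33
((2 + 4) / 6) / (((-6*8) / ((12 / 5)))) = -1 / 20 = -0.05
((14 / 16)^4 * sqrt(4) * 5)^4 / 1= 20770581606000625 / 17592186044416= 1180.67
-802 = -802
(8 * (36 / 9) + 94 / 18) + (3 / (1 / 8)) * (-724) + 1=-156040 / 9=-17337.78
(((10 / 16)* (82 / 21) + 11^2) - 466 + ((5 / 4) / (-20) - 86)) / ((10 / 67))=-9649139 / 3360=-2871.77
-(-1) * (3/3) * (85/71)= 85/71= 1.20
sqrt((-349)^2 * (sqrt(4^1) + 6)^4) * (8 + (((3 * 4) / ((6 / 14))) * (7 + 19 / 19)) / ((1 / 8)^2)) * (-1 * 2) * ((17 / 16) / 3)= -680823616 / 3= -226941205.33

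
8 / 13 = 0.62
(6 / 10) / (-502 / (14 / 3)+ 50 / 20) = -42 / 7355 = -0.01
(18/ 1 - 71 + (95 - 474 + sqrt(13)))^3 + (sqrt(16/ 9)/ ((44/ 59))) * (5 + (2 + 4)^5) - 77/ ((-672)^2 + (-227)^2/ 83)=-9078238825794232/ 112599003 + 559885 * sqrt(13)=-78605810.44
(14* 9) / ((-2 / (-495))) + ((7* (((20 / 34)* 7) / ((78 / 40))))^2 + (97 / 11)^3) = 18774305779652 / 585066339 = 32089.19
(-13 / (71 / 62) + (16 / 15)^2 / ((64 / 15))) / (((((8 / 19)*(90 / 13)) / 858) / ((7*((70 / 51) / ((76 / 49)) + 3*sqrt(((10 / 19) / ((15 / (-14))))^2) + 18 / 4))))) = -255258700697 / 1629450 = -156653.29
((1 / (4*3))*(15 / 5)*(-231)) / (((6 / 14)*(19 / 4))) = -539 / 19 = -28.37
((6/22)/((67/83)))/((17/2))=0.04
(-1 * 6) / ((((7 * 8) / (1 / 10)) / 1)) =-3 / 280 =-0.01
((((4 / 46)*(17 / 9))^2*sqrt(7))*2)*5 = 11560*sqrt(7) / 42849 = 0.71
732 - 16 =716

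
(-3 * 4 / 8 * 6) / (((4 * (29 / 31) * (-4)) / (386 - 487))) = -28179 / 464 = -60.73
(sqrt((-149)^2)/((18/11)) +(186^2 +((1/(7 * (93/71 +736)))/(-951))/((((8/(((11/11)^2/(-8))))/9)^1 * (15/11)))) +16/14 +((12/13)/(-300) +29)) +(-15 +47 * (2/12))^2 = 34768.56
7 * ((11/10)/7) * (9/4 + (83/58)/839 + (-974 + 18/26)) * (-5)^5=8446567848125/2530424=3338004.95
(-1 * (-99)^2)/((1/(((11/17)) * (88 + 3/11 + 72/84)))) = -565245.91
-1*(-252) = 252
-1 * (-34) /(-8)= -17 /4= -4.25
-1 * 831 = -831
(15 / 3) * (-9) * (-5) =225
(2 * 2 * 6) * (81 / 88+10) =2883 / 11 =262.09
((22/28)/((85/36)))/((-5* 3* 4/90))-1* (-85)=50278/595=84.50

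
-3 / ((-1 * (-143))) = -3 / 143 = -0.02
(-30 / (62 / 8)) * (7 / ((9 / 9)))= -840 / 31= -27.10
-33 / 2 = -16.50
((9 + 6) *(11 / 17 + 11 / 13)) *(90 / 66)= 6750 / 221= 30.54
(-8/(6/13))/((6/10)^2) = -1300/27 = -48.15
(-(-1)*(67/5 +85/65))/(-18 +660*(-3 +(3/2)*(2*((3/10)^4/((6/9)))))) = -191200/25661259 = -0.01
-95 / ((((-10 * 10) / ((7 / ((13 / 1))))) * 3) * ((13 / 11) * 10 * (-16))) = -1463 / 1622400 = -0.00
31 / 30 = 1.03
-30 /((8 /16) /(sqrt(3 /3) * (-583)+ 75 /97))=3388560 /97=34933.61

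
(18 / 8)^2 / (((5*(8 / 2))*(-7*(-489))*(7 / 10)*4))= 27 / 1022336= 0.00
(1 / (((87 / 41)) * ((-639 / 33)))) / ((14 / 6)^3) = -0.00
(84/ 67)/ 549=28/ 12261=0.00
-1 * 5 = -5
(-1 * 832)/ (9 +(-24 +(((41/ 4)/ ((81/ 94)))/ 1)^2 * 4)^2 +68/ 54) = -43046721/ 15197857603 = -0.00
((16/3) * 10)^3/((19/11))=45056000/513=87828.46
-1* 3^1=-3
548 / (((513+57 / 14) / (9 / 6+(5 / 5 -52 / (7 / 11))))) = -607732 / 7239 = -83.95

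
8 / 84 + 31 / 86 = 823 / 1806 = 0.46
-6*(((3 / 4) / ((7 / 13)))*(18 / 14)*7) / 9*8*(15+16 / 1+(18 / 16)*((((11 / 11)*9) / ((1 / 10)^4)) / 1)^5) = -3108929850000000000000014508 / 7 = -444132835714285714285716400.00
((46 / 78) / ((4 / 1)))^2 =529 / 24336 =0.02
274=274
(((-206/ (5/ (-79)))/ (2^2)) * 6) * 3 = 73233/ 5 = 14646.60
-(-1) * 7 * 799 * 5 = 27965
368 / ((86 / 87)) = 16008 / 43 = 372.28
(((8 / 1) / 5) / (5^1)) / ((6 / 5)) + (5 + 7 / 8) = 737 / 120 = 6.14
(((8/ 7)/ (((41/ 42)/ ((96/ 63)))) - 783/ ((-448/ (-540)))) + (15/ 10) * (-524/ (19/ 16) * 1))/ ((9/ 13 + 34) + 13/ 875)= -46.21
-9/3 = -3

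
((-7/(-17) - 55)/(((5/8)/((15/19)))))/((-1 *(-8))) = -2784/323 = -8.62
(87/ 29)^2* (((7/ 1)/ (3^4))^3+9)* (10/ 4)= 11958280/ 59049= 202.51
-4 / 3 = -1.33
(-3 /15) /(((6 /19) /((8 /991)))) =-76 /14865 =-0.01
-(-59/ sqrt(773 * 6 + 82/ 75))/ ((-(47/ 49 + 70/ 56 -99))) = 28910 * sqrt(260949)/ 1650154493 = 0.01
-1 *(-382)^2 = -145924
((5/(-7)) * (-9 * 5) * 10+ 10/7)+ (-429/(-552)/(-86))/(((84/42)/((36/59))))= 1054977071/3267656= 322.85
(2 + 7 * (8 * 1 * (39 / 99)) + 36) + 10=70.06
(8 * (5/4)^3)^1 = 125/8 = 15.62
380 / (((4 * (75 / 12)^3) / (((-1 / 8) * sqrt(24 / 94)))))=-304 * sqrt(141) / 146875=-0.02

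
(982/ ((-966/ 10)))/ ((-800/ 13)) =6383/ 38640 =0.17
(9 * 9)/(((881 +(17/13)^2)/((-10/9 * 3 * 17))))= -129285/24863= -5.20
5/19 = 0.26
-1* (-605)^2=-366025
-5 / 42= -0.12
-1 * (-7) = 7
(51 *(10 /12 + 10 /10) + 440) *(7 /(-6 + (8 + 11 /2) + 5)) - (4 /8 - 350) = 32413 /50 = 648.26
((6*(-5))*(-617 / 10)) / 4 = 1851 / 4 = 462.75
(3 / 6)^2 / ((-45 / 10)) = -1 / 18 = -0.06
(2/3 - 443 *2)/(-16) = 166/3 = 55.33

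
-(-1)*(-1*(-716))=716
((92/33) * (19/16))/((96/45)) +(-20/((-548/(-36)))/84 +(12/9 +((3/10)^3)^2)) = 181670719451/63294000000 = 2.87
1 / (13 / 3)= 3 / 13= 0.23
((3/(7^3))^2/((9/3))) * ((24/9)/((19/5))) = 40/2235331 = 0.00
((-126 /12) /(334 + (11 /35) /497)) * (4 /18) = -121765 /17429823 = -0.01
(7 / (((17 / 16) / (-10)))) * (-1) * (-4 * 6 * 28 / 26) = -376320 / 221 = -1702.81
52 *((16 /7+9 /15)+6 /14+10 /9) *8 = 579904 /315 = 1840.97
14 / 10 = 7 / 5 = 1.40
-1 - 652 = -653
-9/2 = -4.50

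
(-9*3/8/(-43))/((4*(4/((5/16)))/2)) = 135/44032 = 0.00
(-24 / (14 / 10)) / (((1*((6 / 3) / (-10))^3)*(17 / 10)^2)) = 1500000 / 2023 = 741.47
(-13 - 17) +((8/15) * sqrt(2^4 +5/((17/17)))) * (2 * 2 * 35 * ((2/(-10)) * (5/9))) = -68.02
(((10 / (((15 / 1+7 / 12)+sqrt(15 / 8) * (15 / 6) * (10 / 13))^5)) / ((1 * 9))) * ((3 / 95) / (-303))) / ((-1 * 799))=132235650915042016370755584 / 562489898606428434179493650493297337843-284294399054267375025408000 * sqrt(30) / 9562328276309283381051392058386054743331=0.00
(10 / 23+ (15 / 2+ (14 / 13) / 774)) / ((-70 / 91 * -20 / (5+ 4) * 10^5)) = 1836637 / 39560000000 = 0.00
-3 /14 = -0.21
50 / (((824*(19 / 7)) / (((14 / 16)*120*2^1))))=18375 / 3914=4.69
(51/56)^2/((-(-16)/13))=33813/50176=0.67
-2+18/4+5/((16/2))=25/8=3.12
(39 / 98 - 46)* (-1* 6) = 13407 / 49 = 273.61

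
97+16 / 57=5545 / 57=97.28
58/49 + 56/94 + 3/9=14597/6909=2.11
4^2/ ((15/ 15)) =16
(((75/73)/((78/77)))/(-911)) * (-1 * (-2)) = -1925/864539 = -0.00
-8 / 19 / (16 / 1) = -1 / 38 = -0.03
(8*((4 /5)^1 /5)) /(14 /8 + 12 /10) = 128 /295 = 0.43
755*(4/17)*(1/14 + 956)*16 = 323381600/119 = 2717492.44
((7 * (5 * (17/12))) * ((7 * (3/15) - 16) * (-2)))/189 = 7.66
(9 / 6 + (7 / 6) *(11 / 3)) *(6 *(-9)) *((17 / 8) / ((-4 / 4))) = 663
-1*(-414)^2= -171396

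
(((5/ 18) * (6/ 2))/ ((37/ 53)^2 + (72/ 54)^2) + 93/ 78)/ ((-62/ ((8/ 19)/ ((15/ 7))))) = -500332/ 101187255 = -0.00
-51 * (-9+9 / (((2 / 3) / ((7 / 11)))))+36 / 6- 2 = 547 / 22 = 24.86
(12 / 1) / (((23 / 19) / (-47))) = -10716 / 23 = -465.91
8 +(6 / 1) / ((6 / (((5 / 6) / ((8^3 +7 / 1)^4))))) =8.00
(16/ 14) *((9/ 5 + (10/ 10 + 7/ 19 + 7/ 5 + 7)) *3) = 3768/ 95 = 39.66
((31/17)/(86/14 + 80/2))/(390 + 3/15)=1085/10712941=0.00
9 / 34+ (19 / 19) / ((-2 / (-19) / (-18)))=-5805 / 34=-170.74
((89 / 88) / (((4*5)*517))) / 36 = 89 / 32757120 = 0.00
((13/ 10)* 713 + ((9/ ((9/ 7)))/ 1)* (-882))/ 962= -52471/ 9620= -5.45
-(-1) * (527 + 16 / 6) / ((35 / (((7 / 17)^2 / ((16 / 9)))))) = 33369 / 23120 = 1.44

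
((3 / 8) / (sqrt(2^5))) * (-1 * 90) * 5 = -675 * sqrt(2) / 32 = -29.83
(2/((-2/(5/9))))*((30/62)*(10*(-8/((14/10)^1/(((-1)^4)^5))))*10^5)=1000000000/651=1536098.31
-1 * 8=-8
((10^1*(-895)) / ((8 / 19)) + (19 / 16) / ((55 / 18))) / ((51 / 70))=-65468053 / 2244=-29174.71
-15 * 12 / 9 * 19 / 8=-95 / 2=-47.50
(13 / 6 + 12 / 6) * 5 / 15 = 25 / 18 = 1.39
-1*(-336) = 336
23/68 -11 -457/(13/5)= -164805/884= -186.43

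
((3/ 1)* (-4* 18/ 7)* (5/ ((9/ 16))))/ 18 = -320/ 21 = -15.24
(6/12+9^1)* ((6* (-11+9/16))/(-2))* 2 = 9519/16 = 594.94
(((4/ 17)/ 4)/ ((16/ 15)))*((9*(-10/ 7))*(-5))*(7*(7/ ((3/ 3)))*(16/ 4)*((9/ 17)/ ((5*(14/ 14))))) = 42525/ 578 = 73.57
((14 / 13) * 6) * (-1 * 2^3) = -672 / 13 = -51.69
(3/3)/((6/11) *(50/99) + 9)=0.11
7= 7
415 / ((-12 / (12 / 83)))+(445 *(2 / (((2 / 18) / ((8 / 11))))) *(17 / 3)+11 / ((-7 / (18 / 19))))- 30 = 48241577 / 1463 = 32974.42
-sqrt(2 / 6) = -sqrt(3) / 3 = -0.58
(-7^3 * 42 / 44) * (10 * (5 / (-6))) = 60025 / 22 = 2728.41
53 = 53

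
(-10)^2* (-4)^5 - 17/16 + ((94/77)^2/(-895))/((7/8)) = -60859303703153/594322960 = -102401.06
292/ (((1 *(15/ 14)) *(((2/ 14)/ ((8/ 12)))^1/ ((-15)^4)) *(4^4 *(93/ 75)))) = 100603125/ 496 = 202828.88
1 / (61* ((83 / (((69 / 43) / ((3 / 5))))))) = 115 / 217709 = 0.00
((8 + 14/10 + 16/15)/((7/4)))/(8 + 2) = 314/525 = 0.60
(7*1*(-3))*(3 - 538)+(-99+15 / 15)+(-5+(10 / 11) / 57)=6979774 / 627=11132.02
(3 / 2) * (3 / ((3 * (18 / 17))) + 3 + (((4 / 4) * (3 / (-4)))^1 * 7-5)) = -227 / 24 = -9.46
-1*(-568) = 568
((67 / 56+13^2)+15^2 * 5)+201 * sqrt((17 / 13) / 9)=67 * sqrt(221) / 13+72531 / 56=1371.81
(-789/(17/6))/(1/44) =-208296/17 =-12252.71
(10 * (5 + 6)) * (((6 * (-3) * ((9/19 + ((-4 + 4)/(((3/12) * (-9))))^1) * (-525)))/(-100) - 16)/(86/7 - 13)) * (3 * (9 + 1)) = 5333790/19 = 280725.79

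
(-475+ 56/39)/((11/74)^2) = -9194204/429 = -21431.71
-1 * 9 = -9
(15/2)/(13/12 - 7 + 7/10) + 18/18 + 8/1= 2367/313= 7.56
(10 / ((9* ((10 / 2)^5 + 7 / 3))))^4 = 625 / 39223536717350241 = 0.00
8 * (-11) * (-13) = 1144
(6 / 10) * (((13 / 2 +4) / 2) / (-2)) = -1.58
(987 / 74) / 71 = 987 / 5254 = 0.19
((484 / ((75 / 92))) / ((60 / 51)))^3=6777450543438784 / 52734375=128520543.64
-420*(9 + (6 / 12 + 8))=-7350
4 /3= 1.33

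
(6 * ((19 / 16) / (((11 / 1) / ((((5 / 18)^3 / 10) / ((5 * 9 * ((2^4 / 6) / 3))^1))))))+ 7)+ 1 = 21897311 / 2737152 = 8.00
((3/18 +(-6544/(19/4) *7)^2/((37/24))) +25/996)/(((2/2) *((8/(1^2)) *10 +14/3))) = 802552081608083/1126369096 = 712512.52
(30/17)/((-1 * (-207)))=0.01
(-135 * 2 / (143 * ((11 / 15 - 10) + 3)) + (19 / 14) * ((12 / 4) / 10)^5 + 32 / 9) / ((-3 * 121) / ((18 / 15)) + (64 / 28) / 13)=-326895077713 / 25602201900000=-0.01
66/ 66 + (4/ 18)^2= 85/ 81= 1.05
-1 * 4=-4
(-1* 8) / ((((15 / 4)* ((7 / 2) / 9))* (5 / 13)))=-2496 / 175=-14.26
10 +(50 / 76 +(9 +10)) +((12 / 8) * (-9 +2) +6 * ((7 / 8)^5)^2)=20.74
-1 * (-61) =61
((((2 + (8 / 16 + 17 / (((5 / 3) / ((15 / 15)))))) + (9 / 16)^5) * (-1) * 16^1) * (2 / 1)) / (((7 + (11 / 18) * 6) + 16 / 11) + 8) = -20.29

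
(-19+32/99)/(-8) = 1849/792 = 2.33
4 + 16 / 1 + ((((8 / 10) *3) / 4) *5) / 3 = 21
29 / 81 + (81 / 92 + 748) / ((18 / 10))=3103033 / 7452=416.40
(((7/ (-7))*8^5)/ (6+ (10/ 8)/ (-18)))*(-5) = 11796480/ 427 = 27626.42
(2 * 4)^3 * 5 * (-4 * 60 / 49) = -614400 / 49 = -12538.78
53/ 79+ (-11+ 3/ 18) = -10.16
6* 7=42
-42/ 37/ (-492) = 7/ 3034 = 0.00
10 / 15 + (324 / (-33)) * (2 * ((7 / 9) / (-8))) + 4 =217 / 33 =6.58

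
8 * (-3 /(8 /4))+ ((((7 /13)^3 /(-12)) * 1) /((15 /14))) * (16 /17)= -20187668 /1680705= -12.01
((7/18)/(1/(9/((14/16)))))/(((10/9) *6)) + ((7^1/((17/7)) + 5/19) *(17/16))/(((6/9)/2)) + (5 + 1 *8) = 4489/190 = 23.63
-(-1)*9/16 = 9/16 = 0.56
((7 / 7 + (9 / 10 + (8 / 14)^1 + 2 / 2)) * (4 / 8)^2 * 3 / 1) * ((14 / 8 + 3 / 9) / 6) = 405 / 448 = 0.90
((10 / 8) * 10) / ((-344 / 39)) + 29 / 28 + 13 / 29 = 0.07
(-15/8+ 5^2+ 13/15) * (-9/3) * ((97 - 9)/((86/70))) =-221683/43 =-5155.42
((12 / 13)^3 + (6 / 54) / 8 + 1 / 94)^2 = 36359730189409 / 55273990883904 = 0.66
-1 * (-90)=90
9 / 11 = 0.82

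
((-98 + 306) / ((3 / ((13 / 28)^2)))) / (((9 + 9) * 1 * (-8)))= -2197 / 21168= -0.10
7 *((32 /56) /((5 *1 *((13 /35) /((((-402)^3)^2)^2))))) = 498735943217626015929769931685888 /13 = 38364303324432770456136150000000.00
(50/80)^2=25/64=0.39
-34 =-34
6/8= 3/4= 0.75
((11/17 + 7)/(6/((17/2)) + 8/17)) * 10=65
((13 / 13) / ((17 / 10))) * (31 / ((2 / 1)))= 155 / 17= 9.12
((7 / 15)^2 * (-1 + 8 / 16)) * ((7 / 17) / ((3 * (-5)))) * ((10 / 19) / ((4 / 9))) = 0.00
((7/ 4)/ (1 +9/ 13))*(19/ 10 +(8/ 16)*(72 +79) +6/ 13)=35427/ 440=80.52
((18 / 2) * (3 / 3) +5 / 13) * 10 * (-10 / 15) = -2440 / 39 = -62.56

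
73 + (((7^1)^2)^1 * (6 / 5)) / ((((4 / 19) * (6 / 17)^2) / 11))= 2968409 / 120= 24736.74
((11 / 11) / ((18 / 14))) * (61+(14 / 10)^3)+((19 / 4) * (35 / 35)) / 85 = 49.63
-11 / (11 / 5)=-5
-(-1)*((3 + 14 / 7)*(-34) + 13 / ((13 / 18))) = -152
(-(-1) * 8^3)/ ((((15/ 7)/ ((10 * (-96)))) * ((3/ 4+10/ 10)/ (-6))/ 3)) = 2359296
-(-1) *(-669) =-669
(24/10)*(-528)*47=-297792/5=-59558.40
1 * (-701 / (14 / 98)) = -4907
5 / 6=0.83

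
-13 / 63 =-0.21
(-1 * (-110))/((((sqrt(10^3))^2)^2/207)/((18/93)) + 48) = 34155/7764904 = 0.00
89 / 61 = 1.46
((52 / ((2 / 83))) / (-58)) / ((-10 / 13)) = 48.37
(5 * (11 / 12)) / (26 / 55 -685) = -3025 / 451788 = -0.01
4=4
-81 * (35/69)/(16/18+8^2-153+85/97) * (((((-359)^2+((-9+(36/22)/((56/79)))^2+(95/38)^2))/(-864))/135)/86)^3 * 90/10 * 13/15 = -18458304388773389796757779387541/2366129801440315271355346940998975488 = -0.00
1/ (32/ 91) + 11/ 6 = 449/ 96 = 4.68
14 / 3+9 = 41 / 3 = 13.67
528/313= 1.69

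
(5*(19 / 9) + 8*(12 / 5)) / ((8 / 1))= 1339 / 360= 3.72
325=325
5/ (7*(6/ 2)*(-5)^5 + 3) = -5/ 65622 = -0.00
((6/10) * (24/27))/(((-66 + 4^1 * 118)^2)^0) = 8/15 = 0.53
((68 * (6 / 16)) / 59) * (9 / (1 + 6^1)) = 459 / 826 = 0.56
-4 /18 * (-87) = 58 /3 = 19.33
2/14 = 1/7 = 0.14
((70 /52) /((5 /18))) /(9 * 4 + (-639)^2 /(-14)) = -98 /589069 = -0.00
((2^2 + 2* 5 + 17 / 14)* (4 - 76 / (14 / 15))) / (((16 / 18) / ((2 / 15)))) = -176.70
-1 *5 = -5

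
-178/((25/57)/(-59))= 598614/25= 23944.56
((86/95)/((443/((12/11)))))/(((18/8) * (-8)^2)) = 43/2777610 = 0.00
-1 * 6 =-6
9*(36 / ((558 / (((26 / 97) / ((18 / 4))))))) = 104 / 3007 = 0.03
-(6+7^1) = -13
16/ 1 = 16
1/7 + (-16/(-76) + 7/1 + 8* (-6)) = -5406/133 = -40.65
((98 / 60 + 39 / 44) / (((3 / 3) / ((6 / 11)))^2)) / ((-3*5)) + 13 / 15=81526 / 99825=0.82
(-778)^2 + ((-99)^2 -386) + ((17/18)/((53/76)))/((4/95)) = 586453531/954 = 614731.16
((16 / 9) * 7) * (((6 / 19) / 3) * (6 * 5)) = 2240 / 57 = 39.30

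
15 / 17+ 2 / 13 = 229 / 221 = 1.04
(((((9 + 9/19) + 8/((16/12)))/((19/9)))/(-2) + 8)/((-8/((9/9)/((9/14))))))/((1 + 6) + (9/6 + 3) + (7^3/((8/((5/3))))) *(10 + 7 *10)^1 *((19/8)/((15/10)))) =-10955/117781304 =-0.00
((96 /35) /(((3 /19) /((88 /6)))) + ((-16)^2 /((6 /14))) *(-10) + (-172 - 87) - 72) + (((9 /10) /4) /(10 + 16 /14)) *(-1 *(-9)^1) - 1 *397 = -28157747 /4368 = -6446.37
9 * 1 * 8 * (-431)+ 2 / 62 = -961991 / 31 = -31031.97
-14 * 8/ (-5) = 112/ 5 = 22.40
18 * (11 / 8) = 99 / 4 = 24.75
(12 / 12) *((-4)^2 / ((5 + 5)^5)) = 1 / 6250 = 0.00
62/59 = 1.05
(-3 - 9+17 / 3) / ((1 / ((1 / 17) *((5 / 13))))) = -95 / 663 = -0.14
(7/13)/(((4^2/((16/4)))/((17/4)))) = 119/208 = 0.57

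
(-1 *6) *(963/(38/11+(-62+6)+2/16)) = 508464/4613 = 110.22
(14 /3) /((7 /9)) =6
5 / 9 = 0.56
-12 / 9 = -4 / 3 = -1.33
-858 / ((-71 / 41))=35178 / 71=495.46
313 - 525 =-212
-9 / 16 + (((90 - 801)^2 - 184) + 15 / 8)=8085413 / 16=505338.31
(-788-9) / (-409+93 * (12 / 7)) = 5579 / 1747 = 3.19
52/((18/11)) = 286/9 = 31.78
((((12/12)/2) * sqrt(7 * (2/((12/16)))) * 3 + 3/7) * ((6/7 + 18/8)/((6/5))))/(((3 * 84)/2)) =145/16464 + 145 * sqrt(42)/7056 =0.14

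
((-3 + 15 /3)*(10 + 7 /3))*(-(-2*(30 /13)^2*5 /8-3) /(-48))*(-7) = 17612 /507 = 34.74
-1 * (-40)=40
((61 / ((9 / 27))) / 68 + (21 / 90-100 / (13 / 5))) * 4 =-471221 / 3315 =-142.15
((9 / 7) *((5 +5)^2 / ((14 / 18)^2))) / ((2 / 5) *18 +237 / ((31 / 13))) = 3766500 / 1888901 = 1.99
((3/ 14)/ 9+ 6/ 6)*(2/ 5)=0.41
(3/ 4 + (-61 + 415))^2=2013561/ 16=125847.56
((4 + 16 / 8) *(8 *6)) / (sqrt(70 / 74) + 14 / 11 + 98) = 2.87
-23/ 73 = -0.32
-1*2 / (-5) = 2 / 5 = 0.40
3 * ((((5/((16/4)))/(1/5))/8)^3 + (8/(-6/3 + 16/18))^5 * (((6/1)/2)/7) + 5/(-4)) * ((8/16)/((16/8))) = -17833863505887/2867200000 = -6219.96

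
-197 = -197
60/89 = 0.67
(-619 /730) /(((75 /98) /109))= -3306079 /27375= -120.77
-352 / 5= -70.40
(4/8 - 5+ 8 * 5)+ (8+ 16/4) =95/2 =47.50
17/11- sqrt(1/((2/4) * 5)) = 0.91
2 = 2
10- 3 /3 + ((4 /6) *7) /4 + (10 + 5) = 151 /6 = 25.17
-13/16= -0.81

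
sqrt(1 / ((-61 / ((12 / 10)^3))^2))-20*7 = -1067284 / 7625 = -139.97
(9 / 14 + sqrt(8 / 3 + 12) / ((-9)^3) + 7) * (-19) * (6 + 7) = -1886.49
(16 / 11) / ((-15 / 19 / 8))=-2432 / 165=-14.74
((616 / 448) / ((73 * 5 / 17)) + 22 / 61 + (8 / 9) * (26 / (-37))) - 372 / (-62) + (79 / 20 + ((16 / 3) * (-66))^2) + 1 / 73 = 7349816027753 / 59313960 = 123913.76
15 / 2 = 7.50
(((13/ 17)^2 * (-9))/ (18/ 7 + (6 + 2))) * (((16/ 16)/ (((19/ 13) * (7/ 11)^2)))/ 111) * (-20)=7975110/ 52620253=0.15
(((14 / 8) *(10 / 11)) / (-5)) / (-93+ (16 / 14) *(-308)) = 7 / 9790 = 0.00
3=3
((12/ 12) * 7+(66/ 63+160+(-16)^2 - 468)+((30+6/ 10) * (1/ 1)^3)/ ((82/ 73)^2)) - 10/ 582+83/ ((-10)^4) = -674899517149/ 34241970000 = -19.71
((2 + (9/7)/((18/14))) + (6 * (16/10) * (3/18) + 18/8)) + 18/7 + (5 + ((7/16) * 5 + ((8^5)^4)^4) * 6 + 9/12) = 2968303068827685673699939801248103106590172946751039849644298418171601231603/280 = 10601082388670305977499790000000000000000000000000000000000000000000000000.00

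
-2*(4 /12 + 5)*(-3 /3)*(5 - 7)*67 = -1429.33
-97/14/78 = -97/1092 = -0.09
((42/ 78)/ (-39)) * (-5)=35/ 507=0.07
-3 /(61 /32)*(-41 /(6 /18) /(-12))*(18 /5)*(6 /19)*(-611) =64932192 /5795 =11204.86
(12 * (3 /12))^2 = 9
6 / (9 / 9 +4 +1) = 1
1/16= 0.06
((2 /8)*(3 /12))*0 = 0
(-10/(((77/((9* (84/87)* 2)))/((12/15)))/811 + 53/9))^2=606155673600/210696606289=2.88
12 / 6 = 2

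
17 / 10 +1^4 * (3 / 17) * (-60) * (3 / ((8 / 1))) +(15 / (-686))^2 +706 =28149660057 / 40000660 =703.73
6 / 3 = 2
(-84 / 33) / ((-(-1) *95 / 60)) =-336 / 209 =-1.61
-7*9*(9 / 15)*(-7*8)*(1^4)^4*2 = 4233.60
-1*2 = -2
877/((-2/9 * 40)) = -7893/80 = -98.66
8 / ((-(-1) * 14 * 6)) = 2 / 21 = 0.10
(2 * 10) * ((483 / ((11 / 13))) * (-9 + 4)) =-627900 / 11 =-57081.82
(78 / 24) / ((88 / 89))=1157 / 352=3.29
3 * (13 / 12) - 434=-430.75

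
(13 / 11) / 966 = 13 / 10626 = 0.00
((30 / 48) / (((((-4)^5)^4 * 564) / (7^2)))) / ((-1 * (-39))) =245 / 193478862116487168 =0.00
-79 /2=-39.50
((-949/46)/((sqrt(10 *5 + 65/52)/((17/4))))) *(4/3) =-16133 *sqrt(205)/14145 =-16.33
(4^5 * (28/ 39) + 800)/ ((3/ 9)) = 59872/ 13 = 4605.54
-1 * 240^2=-57600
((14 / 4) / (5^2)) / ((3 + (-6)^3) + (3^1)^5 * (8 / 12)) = -0.00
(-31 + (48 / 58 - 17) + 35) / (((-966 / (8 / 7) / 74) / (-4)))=-417952 / 98049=-4.26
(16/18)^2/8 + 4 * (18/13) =5936/1053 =5.64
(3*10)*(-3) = -90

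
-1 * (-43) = 43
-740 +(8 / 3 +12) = -2176 / 3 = -725.33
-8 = -8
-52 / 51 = -1.02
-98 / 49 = -2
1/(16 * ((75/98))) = 49/600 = 0.08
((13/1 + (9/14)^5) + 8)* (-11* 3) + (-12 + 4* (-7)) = -396173609/537824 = -736.62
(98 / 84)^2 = 49 / 36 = 1.36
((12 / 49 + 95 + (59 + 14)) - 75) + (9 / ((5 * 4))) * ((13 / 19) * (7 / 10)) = 17402331 / 186200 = 93.46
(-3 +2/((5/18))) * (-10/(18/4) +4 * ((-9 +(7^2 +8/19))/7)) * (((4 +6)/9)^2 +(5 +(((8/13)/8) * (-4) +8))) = 73289804/60021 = 1221.07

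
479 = 479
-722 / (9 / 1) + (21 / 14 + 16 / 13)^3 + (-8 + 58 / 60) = -52906169 / 790920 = -66.89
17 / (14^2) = 17 / 196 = 0.09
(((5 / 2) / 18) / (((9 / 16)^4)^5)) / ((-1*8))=-188894659314785808547840 / 109418989131512359209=-1726.34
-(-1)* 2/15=2/15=0.13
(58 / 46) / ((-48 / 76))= -551 / 276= -2.00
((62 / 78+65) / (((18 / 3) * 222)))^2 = 1646089 / 674648676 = 0.00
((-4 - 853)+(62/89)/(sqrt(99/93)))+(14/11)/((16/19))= -75283/88+62 * sqrt(1023)/2937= -854.81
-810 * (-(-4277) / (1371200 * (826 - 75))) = -346437 / 102977120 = -0.00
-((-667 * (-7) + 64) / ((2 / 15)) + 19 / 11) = -35499.23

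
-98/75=-1.31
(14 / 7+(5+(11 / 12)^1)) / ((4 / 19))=1805 / 48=37.60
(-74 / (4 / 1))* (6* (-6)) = 666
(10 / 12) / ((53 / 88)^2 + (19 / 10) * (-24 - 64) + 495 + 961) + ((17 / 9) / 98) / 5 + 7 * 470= 724232771165377 / 220131240210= 3290.00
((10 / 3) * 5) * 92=4600 / 3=1533.33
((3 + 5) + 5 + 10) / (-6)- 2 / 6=-25 / 6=-4.17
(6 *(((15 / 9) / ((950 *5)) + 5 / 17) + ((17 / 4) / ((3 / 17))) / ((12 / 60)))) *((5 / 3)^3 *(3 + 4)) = 409391815 / 17442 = 23471.61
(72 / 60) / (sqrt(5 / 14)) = 6*sqrt(70) / 25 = 2.01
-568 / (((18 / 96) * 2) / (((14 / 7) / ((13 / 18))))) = -54528 / 13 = -4194.46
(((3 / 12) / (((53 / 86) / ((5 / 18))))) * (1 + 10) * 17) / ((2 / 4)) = 40205 / 954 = 42.14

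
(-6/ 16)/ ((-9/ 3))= 1/ 8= 0.12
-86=-86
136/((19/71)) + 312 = 15584/19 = 820.21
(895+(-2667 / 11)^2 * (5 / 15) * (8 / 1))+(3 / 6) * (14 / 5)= 95380842 / 605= 157654.28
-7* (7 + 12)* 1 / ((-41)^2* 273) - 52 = -3409087 / 65559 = -52.00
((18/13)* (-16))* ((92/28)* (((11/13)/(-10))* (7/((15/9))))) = 109296/4225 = 25.87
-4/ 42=-2/ 21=-0.10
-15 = -15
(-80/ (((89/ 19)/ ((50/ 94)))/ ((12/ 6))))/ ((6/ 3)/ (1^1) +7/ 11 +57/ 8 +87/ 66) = -267520/ 163137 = -1.64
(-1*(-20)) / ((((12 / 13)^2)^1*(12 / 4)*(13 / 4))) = 65 / 27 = 2.41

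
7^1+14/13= 8.08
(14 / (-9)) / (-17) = 14 / 153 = 0.09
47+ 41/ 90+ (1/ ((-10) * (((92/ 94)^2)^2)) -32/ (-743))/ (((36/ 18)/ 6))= 14149342369267/ 299407482720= 47.26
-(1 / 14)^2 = -1 / 196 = -0.01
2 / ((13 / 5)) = 10 / 13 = 0.77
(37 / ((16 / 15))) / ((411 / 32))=370 / 137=2.70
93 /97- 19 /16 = -355 /1552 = -0.23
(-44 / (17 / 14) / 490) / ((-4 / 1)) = 11 / 595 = 0.02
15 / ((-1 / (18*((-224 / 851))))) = 60480 / 851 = 71.07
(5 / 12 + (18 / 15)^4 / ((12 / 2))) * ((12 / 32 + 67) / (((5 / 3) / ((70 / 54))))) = 21570241 / 540000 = 39.94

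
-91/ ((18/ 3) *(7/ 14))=-91/ 3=-30.33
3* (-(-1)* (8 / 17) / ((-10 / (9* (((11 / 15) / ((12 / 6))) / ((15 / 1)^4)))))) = -0.00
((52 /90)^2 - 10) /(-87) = 19574 /176175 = 0.11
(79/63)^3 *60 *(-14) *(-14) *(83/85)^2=54344730736/2457945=22109.82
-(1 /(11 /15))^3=-3375 /1331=-2.54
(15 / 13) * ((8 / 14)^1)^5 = 15360 / 218491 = 0.07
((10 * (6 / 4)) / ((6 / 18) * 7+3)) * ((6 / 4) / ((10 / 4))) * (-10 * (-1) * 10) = 675 / 4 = 168.75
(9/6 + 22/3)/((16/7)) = 371/96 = 3.86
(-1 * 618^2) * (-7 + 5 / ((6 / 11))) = -827502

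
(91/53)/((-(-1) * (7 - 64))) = -91/3021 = -0.03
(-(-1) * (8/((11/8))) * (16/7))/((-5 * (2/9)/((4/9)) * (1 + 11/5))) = -128/77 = -1.66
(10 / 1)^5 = 100000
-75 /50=-3 /2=-1.50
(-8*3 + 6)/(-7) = 18/7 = 2.57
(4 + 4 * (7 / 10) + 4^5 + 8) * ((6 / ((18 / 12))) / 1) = 20776 / 5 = 4155.20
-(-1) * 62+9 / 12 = 251 / 4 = 62.75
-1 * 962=-962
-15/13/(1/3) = -45/13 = -3.46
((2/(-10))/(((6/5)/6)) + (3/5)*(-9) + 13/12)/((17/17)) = -319/60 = -5.32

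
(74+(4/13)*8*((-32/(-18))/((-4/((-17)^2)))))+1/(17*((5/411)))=-2360303/9945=-237.34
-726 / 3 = -242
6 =6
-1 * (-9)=9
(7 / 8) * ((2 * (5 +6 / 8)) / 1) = 161 / 16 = 10.06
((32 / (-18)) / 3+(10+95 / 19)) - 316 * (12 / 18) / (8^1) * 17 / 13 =-7030 / 351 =-20.03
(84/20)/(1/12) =252/5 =50.40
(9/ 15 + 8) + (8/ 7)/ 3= 943/ 105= 8.98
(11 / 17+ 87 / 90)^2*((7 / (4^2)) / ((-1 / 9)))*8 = -4741303 / 57800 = -82.03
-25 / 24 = -1.04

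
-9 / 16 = -0.56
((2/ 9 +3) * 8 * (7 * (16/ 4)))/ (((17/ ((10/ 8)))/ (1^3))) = 8120/ 153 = 53.07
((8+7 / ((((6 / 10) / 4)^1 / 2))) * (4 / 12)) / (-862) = -152 / 3879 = -0.04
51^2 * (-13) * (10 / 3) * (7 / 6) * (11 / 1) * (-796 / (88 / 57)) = 1491547785 / 2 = 745773892.50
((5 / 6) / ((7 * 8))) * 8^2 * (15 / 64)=25 / 112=0.22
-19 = -19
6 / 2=3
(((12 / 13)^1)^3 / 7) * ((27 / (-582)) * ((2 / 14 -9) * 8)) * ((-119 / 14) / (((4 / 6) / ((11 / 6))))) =-90154944 / 10442341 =-8.63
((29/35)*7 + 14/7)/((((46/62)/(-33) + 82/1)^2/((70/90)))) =2441901/2705001065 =0.00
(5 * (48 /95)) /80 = 3 /95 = 0.03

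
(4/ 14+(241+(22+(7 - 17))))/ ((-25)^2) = 1773/ 4375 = 0.41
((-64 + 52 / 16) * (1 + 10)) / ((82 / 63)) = -168399 / 328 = -513.41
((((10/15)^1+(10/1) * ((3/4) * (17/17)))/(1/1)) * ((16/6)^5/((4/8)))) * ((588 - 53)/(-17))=-859013120/12393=-69314.38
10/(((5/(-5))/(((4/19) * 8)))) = -320/19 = -16.84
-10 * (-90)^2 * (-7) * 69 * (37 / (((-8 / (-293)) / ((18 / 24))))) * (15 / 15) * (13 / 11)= 2067645659625 / 44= 46991946809.66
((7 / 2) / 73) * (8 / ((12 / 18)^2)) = 63 / 73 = 0.86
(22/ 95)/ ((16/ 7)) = 77/ 760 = 0.10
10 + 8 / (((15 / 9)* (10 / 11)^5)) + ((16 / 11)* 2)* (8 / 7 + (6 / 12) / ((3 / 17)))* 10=1925983343 / 14437500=133.40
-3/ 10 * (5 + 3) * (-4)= 48/ 5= 9.60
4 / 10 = 2 / 5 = 0.40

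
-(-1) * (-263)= -263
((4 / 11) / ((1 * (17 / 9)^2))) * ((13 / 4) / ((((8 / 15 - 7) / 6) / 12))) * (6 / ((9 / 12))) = -9097920 / 308363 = -29.50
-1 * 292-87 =-379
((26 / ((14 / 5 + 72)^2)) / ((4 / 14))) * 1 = 2275 / 139876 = 0.02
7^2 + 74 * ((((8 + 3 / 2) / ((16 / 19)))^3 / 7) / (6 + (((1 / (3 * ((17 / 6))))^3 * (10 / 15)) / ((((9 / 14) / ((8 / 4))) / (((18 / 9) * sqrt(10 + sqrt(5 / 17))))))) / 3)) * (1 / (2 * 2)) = 49 + 1740697597 / (458752 * (896 * sqrt(sqrt(85) / 17 + 10) / 397953 + 6)) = 680.63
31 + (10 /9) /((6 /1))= 842 /27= 31.19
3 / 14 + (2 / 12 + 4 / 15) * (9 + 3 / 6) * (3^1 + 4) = 12193 / 420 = 29.03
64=64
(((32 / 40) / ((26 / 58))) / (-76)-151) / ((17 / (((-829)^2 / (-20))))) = 64090033937 / 209950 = 305263.32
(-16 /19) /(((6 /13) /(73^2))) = -554216 /57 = -9723.09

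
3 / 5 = 0.60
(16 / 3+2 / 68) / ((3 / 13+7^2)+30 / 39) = 547 / 5100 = 0.11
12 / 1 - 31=-19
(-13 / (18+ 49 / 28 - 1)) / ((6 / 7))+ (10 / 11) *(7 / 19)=-22288 / 47025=-0.47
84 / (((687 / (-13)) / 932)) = -339248 / 229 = -1481.43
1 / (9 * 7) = 1 / 63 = 0.02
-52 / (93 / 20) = -1040 / 93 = -11.18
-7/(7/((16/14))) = -8/7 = -1.14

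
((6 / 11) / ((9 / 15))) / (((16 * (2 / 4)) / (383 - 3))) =475 / 11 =43.18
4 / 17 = 0.24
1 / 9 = 0.11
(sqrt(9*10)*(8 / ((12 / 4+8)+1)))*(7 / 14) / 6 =0.53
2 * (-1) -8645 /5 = -1731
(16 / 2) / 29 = 8 / 29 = 0.28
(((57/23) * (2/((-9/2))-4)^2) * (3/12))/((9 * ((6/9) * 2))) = 1900/1863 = 1.02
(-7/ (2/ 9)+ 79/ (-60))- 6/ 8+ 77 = 1303/ 30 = 43.43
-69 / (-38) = 69 / 38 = 1.82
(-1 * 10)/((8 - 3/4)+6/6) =-40/33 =-1.21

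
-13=-13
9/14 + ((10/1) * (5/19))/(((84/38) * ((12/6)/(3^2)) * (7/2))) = 213/98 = 2.17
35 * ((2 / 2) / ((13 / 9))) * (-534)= -168210 / 13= -12939.23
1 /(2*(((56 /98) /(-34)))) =-119 /4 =-29.75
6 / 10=3 / 5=0.60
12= 12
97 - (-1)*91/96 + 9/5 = 47879/480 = 99.75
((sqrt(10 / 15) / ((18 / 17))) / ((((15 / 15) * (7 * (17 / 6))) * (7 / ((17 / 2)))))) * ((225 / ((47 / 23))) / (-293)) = -9775 * sqrt(6) / 1349558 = -0.02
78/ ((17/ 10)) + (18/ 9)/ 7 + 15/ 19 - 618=-1291127/ 2261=-571.04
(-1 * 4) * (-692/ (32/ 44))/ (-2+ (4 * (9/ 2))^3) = 173/ 265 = 0.65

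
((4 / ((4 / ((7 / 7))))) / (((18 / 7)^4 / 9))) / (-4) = -2401 / 46656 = -0.05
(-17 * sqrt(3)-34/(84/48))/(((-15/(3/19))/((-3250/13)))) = -850 * sqrt(3)/19-6800/133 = -128.61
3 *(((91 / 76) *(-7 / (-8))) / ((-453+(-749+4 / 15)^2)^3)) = 21767484375 / 1217197098761431278250600448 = 0.00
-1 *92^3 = -778688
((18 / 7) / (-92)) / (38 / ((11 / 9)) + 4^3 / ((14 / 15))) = -0.00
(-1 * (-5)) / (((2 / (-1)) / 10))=-25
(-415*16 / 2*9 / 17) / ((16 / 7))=-26145 / 34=-768.97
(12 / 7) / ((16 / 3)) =9 / 28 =0.32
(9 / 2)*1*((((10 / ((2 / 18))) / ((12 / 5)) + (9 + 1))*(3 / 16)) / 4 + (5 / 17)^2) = 770085 / 73984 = 10.41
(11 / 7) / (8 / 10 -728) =-55 / 25452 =-0.00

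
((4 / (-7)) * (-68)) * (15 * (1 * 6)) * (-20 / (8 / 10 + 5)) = -2448000 / 203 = -12059.11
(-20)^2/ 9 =400/ 9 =44.44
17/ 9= 1.89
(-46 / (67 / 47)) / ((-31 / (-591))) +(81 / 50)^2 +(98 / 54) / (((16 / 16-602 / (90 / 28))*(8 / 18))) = -6666248823606 / 10882181875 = -612.58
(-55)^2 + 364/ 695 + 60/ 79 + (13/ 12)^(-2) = 28088622009/ 9278945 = 3027.14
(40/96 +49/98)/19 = 0.05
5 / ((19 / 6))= 30 / 19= 1.58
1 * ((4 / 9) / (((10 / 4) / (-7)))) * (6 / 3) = -112 / 45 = -2.49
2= 2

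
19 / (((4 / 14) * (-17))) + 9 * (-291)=-89179 / 34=-2622.91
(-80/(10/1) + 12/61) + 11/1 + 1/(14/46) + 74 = 34366/427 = 80.48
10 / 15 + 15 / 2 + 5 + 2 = 91 / 6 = 15.17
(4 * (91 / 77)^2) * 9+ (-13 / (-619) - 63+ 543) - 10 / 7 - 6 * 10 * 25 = -509154867 / 524293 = -971.13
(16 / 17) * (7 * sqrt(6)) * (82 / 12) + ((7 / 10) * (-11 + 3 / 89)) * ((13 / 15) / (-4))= 11102 / 6675 + 2296 * sqrt(6) / 51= 111.94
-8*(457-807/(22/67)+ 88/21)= 3689516/231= 15971.93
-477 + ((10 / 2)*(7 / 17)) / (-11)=-89234 / 187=-477.19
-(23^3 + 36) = -12203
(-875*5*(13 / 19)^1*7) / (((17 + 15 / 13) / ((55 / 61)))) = -284659375 / 273524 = -1040.71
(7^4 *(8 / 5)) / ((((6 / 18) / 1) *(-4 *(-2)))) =7203 / 5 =1440.60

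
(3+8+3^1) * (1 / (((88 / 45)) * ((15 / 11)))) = 5.25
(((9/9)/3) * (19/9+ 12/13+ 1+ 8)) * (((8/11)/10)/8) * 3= 64/585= 0.11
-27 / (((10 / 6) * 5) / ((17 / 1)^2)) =-23409 / 25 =-936.36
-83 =-83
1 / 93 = 0.01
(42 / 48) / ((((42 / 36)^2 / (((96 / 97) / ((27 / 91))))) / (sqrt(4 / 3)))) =416* sqrt(3) / 291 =2.48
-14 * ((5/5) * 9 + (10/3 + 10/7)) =-578/3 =-192.67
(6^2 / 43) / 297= 4 / 1419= 0.00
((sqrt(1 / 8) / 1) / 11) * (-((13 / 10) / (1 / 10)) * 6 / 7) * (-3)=1.07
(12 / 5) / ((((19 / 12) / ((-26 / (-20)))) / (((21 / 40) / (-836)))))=-2457 / 1985500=-0.00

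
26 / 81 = 0.32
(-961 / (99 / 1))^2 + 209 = 2971930 / 9801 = 303.23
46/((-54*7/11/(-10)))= 2530/189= 13.39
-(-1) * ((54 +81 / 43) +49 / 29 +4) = 76782 / 1247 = 61.57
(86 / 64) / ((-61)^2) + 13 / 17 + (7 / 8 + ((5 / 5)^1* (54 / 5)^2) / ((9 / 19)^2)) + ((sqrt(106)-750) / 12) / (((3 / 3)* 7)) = sqrt(106) / 84 + 181565831753 / 354239200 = 512.67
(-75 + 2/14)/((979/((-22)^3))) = 814.18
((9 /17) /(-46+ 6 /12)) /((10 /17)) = -9 /455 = -0.02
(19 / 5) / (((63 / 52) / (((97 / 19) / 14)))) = 2522 / 2205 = 1.14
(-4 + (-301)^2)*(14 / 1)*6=7610148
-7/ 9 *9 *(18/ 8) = -63/ 4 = -15.75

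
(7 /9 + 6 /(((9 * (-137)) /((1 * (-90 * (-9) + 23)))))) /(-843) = 4039 /1039419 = 0.00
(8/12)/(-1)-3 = -11/3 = -3.67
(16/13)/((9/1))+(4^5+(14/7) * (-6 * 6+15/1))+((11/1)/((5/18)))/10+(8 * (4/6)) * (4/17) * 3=49220861/49725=989.86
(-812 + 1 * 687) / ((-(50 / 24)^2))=144 / 5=28.80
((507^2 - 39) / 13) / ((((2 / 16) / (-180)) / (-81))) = 2305972800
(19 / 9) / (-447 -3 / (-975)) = -325 / 68814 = -0.00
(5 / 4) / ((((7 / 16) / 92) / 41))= 75440 / 7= 10777.14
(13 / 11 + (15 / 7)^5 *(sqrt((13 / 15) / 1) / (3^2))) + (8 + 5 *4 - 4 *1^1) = 5625 *sqrt(195) / 16807 + 277 / 11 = 29.86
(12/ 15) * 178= 712/ 5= 142.40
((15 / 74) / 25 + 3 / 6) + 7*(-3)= -3791 / 185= -20.49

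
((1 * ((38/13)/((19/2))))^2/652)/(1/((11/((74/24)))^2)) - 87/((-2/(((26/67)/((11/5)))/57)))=72062777143/528078937529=0.14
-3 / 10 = -0.30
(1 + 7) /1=8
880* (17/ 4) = 3740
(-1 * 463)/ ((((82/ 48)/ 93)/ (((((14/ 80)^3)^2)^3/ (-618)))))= 70117861112426023491/ 72550587564032000000000000000000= 0.00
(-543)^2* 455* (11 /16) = 1475719245 /16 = 92232452.81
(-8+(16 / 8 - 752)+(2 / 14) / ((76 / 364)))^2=207043321 / 361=573527.20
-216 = -216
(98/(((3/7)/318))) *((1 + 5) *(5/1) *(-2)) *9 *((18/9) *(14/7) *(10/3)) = -523555200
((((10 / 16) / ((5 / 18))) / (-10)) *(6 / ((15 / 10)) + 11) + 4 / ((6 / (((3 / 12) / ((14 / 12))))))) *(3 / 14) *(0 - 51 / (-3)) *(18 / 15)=-27693 / 1960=-14.13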